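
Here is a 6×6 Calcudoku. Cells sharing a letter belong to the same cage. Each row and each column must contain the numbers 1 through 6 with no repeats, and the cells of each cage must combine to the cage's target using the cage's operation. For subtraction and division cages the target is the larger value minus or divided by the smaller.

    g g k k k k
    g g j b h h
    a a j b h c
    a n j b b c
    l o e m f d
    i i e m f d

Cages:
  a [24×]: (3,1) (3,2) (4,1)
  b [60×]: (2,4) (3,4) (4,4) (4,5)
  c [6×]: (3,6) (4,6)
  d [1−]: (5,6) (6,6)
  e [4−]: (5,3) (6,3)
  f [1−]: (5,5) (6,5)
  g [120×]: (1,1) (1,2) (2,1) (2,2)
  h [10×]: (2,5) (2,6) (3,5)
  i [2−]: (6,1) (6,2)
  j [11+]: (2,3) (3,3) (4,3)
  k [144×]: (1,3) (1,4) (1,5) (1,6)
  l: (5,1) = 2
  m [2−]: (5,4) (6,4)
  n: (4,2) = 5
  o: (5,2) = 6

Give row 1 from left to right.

Cage n is given, which forces (4,2) = 5.
L is a freebie, so (5,1) = 2.
O is a freebie, leaving (5,2) = 6.
The only place for 1 in row 1 is (1,2).
Cage g has product 120; hence (2,2) = 4.
4 is placed in column 2, which forces (3,2) = 2.
2 is placed in column 2; hence (6,2) = 3.
The only place for 5 in row 1 is (1,1).
Column 1 now contains 5, so (2,1) = 6.
Column 1 now contains 5; hence (6,1) = 1.
1 is placed in row 6, so (6,3) = 5.
Column 3 already has 5, which forces (5,3) = 1.
The two cells of cage m must have difference 2; hence (5,4) = 4.
The only place for 4 in row 3 is (3,1).
Column 1 now contains 4, leaving (4,1) = 3.
The only place for 4 in row 4 is (4,5).
Cage b has product 60; hence (4,4) = 1.
Row 3 needs a 6, and only (3,3) is open for it.
The 3 cells of cage j must have sum 11; hence (2,3) = 3.
3 is placed in row 2; hence (2,4) = 5.
Column 4 already has 5, so (3,4) = 3.
Row 3 already has 3, so (3,6) = 1.
Column 3 now contains 6, leaving (4,3) = 2.
Row 4 now contains 2, so (4,6) = 6.
Column 3 already has 2, so (1,3) = 4.
Cage h needs product 10, so (2,5) = 1.
Column 6 already has 1, leaving (2,6) = 2.
Row 3 now contains 1, leaving (3,5) = 5.
5 is placed in column 5; hence (5,5) = 3.
3 is placed in row 5; hence (5,6) = 5.
Column 6 already has 2, leaving (6,6) = 4.
Column 6 already has 2, which forces (1,6) = 3.
Cage f needs two cells with difference 1; hence (6,5) = 2.
Cage k needs product 144, leaving (1,4) = 2.
Column 5 now contains 2, which forces (1,5) = 6.
Row 6 already has 2; hence (6,4) = 6.
The full grid is 5 1 4 2 6 3 / 6 4 3 5 1 2 / 4 2 6 3 5 1 / 3 5 2 1 4 6 / 2 6 1 4 3 5 / 1 3 5 6 2 4.

5 1 4 2 6 3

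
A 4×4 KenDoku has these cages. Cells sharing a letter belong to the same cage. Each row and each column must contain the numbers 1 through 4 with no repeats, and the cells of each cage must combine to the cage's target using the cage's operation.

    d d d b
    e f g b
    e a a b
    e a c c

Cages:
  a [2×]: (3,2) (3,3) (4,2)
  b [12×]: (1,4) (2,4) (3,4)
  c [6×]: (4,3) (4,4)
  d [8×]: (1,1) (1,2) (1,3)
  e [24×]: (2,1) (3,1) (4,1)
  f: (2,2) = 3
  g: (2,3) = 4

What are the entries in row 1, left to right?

1 4 2 3

Cage f is a single given cell, so (2,2) = 3.
G is a freebie; hence (2,3) = 4.
Row 2 now contains 4; hence (2,4) = 1.
Cage a has product 2, which forces (3,2) = 2.
Cage a needs product 2, so (3,3) = 1.
The 3 cells of cage a must have product 2, leaving (4,2) = 1.
Cage d needs product 8, leaving (1,1) = 1.
Column 2 already has 1, leaving (1,2) = 4.
Column 3 now contains 1, so (1,3) = 2.
4 is placed in row 1, which forces (1,4) = 3.
Row 2 now contains 4, which forces (2,1) = 2.
3 is placed in column 4; hence (3,4) = 4.
2 is placed in column 3; hence (4,3) = 3.
3 is placed in column 4; hence (4,4) = 2.
Row 3 now contains 4, so (3,1) = 3.
Row 4 already has 3, so (4,1) = 4.
The full grid is 1 4 2 3 / 2 3 4 1 / 3 2 1 4 / 4 1 3 2.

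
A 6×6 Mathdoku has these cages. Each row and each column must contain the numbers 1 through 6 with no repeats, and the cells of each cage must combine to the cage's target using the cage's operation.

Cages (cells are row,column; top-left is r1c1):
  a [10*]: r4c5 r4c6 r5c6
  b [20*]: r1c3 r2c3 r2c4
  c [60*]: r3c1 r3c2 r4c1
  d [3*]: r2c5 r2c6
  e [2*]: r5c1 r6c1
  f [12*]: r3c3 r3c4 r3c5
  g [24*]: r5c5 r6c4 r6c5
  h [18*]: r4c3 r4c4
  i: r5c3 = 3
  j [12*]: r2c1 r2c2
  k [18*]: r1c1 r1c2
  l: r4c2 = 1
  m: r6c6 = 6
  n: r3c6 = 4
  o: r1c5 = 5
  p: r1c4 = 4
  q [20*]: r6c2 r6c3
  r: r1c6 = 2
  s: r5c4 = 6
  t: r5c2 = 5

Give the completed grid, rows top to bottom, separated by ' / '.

3 6 1 4 5 2 / 6 2 4 5 1 3 / 5 3 2 1 6 4 / 4 1 6 3 2 5 / 2 5 3 6 4 1 / 1 4 5 2 3 6

P is a freebie, which forces r1c4 = 4.
Cage o is given, leaving r1c5 = 5.
Cage r is a single given cell, so r1c6 = 2.
N is a freebie, which forces r3c6 = 4.
Cage l is a single given cell, which forces r4c2 = 1.
1 is placed in row 4; hence r4c5 = 2.
1 is placed in row 4, so r4c6 = 5.
T is a freebie, leaving r5c2 = 5.
I is a freebie, so r5c3 = 3.
S is a freebie, so r5c4 = 6.
5 is placed in column 6, so r5c6 = 1.
Column 2 already has 5, leaving r6c2 = 4.
Row 6 now contains 4; hence r6c3 = 5.
M is a freebie, leaving r6c6 = 6.
Row 1 already has 2, so r1c3 = 1.
Cage b needs product 20, leaving r2c3 = 4.
The 3 cells of cage b must have product 20; hence r2c4 = 5.
Cage d needs two cells with product 3, so r2c5 = 1.
Column 6 already has 1, leaving r2c6 = 3.
Cage c needs product 60, so r3c1 = 5.
Column 5 now contains 1; hence r3c5 = 6.
3 is placed in column 3; hence r4c3 = 6.
Column 4 already has 6, so r4c4 = 3.
1 is placed in row 5, which forces r5c1 = 2.
1 is placed in row 5, which forces r5c5 = 4.
The two cells of cage e must have product 2; hence r6c1 = 1.
Cage g needs product 24, so r6c4 = 2.
The 3 cells of cage g must have product 24; hence r6c5 = 3.
Column 1 now contains 2, so r2c1 = 6.
The two cells of cage j must have product 12, so r2c2 = 2.
The 3 cells of cage c must have product 60, leaving r3c2 = 3.
Row 3 now contains 6, leaving r3c3 = 2.
Column 4 now contains 2; hence r3c4 = 1.
6 is placed in row 4, which forces r4c1 = 4.
Column 1 now contains 6, so r1c1 = 3.
Column 2 already has 3, so r1c2 = 6.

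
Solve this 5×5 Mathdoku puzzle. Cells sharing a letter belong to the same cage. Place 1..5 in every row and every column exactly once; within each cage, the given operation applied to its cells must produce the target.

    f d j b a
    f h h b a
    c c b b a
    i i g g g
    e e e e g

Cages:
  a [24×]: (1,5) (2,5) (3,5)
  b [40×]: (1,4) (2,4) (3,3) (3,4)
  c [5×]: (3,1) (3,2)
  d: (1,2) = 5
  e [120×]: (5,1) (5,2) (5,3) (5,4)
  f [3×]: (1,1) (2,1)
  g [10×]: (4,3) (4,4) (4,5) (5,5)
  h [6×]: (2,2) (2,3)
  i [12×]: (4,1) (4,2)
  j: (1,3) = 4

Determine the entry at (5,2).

D is a freebie, leaving (1,2) = 5.
J is a freebie, so (1,3) = 4.
Column 2 already has 5, leaving (3,2) = 1.
Cage g has product 10, so (5,5) = 1.
Row 3 already has 1; hence (3,1) = 5.
Row 3 already has 5, which forces (3,3) = 2.
Row 3 now contains 2, so (3,4) = 4.
4 is placed in row 3, leaving (3,5) = 3.
Cage b has product 40; hence (1,4) = 1.
Column 5 now contains 3, leaving (1,5) = 2.
The two cells of cage h must have product 6, which forces (2,2) = 2.
2 is placed in column 3, which forces (2,3) = 3.
The 4 cells of cage b must have product 40, which forces (2,4) = 5.
Cage a has product 24; hence (2,5) = 4.
5 is placed in column 4; hence (4,4) = 2.
Column 5 already has 2, which forces (4,5) = 5.
Column 3 now contains 3, so (5,3) = 5.
Column 4 already has 2, which forces (5,4) = 3.
1 is placed in row 1, so (1,1) = 3.
Row 2 already has 3, which forces (2,1) = 1.
3 is placed in column 1, leaving (4,1) = 4.
Row 4 now contains 4, so (4,2) = 3.
Row 4 already has 5; hence (4,3) = 1.
Cage e has product 120, which forces (5,1) = 2.
Row 5 now contains 3, so (5,2) = 4.
Filled in: 3 5 4 1 2 / 1 2 3 5 4 / 5 1 2 4 3 / 4 3 1 2 5 / 2 4 5 3 1.

4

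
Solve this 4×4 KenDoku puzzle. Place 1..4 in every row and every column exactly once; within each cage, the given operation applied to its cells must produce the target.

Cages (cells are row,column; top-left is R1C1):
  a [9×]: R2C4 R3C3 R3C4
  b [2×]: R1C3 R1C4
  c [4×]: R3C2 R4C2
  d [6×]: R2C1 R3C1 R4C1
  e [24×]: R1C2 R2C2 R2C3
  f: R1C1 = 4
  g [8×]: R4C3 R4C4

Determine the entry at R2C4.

3

Cage f is a single given cell, so R1C1 = 4.
Cage a needs product 9, leaving R2C4 = 3.
Cage a needs product 9, so R3C3 = 3.
Cage a has product 9; hence R3C4 = 1.
Cage e needs product 24, leaving R1C2 = 3.
Cage b needs two cells with product 2, so R1C3 = 1.
Column 4 already has 1; hence R1C4 = 2.
Cage d needs product 6, which forces R2C1 = 1.
Row 3 now contains 1; hence R3C1 = 2.
Row 3 now contains 1, leaving R3C2 = 4.
The 3 cells of cage d must have product 6; hence R4C1 = 3.
Cage c needs two cells with product 4, leaving R4C2 = 1.
2 is placed in column 4, so R4C4 = 4.
Column 2 already has 4, which forces R2C2 = 2.
Cage e needs product 24; hence R2C3 = 4.
4 is placed in row 4, so R4C3 = 2.
Completed grid: 4 3 1 2 / 1 2 4 3 / 2 4 3 1 / 3 1 2 4.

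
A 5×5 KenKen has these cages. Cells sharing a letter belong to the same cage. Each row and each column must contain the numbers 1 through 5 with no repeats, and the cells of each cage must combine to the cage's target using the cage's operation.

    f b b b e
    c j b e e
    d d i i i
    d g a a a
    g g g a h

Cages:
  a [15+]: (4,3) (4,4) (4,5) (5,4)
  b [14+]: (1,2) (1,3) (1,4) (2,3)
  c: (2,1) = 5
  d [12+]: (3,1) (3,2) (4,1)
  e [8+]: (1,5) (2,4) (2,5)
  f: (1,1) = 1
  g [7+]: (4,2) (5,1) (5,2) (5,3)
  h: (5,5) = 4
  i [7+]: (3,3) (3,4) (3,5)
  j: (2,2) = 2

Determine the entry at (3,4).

Cage f is given; hence (1,1) = 1.
Cage c is given, which forces (2,1) = 5.
Cage j is a single given cell, so (2,2) = 2.
The 4 cells of cage g must have sum 7, leaving (4,2) = 1.
Column 2 already has 2, which forces (5,2) = 3.
Cage h is a single given cell, leaving (5,5) = 4.
Cage e needs sum 8; hence (1,5) = 3.
Cage e has sum 8; hence (2,4) = 4.
Cage e needs sum 8, so (2,5) = 1.
The 3 cells of cage d must have sum 12; hence (3,2) = 5.
1 is placed in column 5, leaving (3,5) = 2.
Column 5 now contains 2, leaving (4,5) = 5.
3 is placed in row 5; hence (5,1) = 2.
Cage g needs sum 7, which forces (5,3) = 1.
Row 5 now contains 4, so (5,4) = 5.
5 is placed in column 2, which forces (1,2) = 4.
The 4 cells of cage b must have sum 14; hence (1,3) = 5.
5 is placed in column 4; hence (1,4) = 2.
4 is placed in row 2, so (2,3) = 3.
1 is placed in column 3, so (3,3) = 4.
Row 3 already has 2, leaving (3,4) = 1.
Column 3 already has 3, leaving (4,3) = 2.
2 is placed in column 4, leaving (4,4) = 3.
Row 3 now contains 4; hence (3,1) = 3.
3 is placed in row 4, leaving (4,1) = 4.
The full grid is 1 4 5 2 3 / 5 2 3 4 1 / 3 5 4 1 2 / 4 1 2 3 5 / 2 3 1 5 4.

1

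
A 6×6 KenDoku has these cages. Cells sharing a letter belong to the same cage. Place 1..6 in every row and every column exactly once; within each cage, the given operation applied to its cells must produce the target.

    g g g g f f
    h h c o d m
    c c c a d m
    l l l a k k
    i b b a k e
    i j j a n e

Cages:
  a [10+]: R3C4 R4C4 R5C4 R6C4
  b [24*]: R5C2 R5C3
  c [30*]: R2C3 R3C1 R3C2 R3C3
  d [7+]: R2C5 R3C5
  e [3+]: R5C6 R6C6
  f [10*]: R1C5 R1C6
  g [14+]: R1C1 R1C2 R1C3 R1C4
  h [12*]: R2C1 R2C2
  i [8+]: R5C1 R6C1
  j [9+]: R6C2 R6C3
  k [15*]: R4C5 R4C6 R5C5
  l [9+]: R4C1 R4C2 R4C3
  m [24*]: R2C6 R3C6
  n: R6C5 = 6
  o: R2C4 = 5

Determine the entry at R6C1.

3

O is a freebie, leaving R2C4 = 5.
Cage n is given; hence R6C5 = 6.
In row 2, 1 can only go at R2C3, so R2C3 = 1.
Column 4 needs a 6, and only R1C4 is open for it.
In column 6, 3 can only go at R4C6, so R4C6 = 3.
Row 4 needs a 4, and only R4C4 is open for it.
The only place for 5 in row 4 is R4C5.
Column 5 now contains 5, so R1C5 = 2.
The two cells of cage f must have product 10, which forces R1C6 = 5.
Column 5 now contains 5, so R5C5 = 1.
1 is placed in row 5; hence R5C6 = 2.
2 is placed in column 6, which forces R6C6 = 1.
Cage a has sum 10, so R3C4 = 1.
Row 5 already has 2; hence R5C4 = 3.
Cage a has sum 10, which forces R6C4 = 2.
The two cells of cage i must have sum 8, which forces R5C1 = 5.
Cage i's pair has sum 8, which forces R6C1 = 3.
3 is placed in column 1; hence R3C1 = 2.
In row 2, 2 can only go at R2C2, so R2C2 = 2.
Cage h's pair has product 12, which forces R2C1 = 6.
6 is placed in row 2, leaving R2C6 = 4.
Column 6 already has 4, so R3C6 = 6.
Column 1 now contains 6, so R4C1 = 1.
Row 4 already has 1, so R4C2 = 6.
The 3 cells of cage l must have sum 9, so R4C3 = 2.
Column 2 already has 6; hence R5C2 = 4.
Row 5 now contains 4, which forces R5C3 = 6.
Column 2 now contains 4, so R6C2 = 5.
Row 6 now contains 5, which forces R6C3 = 4.
Column 1 already has 1, which forces R1C1 = 4.
Cage g needs sum 14, leaving R1C2 = 1.
Column 3 now contains 4, leaving R1C3 = 3.
Row 2 now contains 4, so R2C5 = 3.
Column 2 now contains 5, leaving R3C2 = 3.
Cage c needs product 30, leaving R3C3 = 5.
Cage d needs two cells with sum 7, which forces R3C5 = 4.
Filled in: 4 1 3 6 2 5 / 6 2 1 5 3 4 / 2 3 5 1 4 6 / 1 6 2 4 5 3 / 5 4 6 3 1 2 / 3 5 4 2 6 1.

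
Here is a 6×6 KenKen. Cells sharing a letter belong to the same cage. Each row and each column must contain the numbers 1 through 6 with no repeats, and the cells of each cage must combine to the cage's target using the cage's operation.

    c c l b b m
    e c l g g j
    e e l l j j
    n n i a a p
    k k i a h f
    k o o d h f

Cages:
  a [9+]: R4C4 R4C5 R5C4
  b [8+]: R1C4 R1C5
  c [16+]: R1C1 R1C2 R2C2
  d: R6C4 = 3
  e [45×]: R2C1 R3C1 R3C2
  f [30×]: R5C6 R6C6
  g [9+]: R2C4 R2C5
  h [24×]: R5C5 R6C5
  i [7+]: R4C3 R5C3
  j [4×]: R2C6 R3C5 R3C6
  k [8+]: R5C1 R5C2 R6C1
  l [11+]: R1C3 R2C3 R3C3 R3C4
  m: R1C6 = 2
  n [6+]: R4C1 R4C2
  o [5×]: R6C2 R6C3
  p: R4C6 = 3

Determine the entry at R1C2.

Cage m is given, which forces R1C6 = 2.
Cage e needs product 45, which forces R2C1 = 3.
2 is placed in column 6, which forces R2C6 = 1.
The 3 cells of cage e must have product 45; hence R3C1 = 5.
Cage e needs product 45, which forces R3C2 = 3.
1 is placed in column 6; hence R3C6 = 4.
Cage p is given, which forces R4C6 = 3.
Cage d is given, leaving R6C4 = 3.
Column 1 already has 5, so R1C1 = 6.
Cage c needs sum 16, leaving R1C2 = 4.
Cage b's pair has sum 8; hence R1C4 = 5.
Cage b's pair has sum 8, which forces R1C5 = 3.
Cage c has sum 16, leaving R2C2 = 6.
Column 4 already has 5; hence R2C4 = 4.
4 is placed in row 2; hence R2C5 = 5.
The 3 cells of cage j must have product 4, leaving R3C5 = 1.
3 is placed in row 1; hence R1C3 = 1.
Row 2 already has 5, leaving R2C3 = 2.
Cage l needs sum 11; hence R3C3 = 6.
1 is placed in row 3, so R3C4 = 2.
1 is placed in column 3; hence R6C3 = 5.
Row 6 already has 5, leaving R6C6 = 6.
Column 3 already has 5, which forces R4C3 = 4.
Cage a needs sum 9, leaving R4C5 = 2.
Column 3 already has 5, so R5C3 = 3.
Cage h needs two cells with product 24; hence R5C5 = 6.
Column 6 now contains 6, which forces R5C6 = 5.
Row 6 already has 5, which forces R6C2 = 1.
Row 6 now contains 6, so R6C5 = 4.
Row 4 now contains 4, so R4C1 = 1.
Row 4 already has 2; hence R4C2 = 5.
Cage a needs sum 9, so R4C4 = 6.
Cage k needs sum 8, leaving R5C1 = 4.
Row 5 already has 5, leaving R5C2 = 2.
Row 5 already has 6, so R5C4 = 1.
1 is placed in row 6, so R6C1 = 2.
Filled in: 6 4 1 5 3 2 / 3 6 2 4 5 1 / 5 3 6 2 1 4 / 1 5 4 6 2 3 / 4 2 3 1 6 5 / 2 1 5 3 4 6.

4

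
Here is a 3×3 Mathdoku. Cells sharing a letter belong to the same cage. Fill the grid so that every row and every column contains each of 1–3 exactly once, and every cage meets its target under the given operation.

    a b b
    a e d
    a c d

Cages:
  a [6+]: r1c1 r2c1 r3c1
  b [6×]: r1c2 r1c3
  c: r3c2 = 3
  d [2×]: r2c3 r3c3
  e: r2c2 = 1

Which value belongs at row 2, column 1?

3

E is a freebie; hence r2c2 = 1.
Row 2 now contains 1, leaving r2c3 = 2.
C is a freebie, leaving r3c2 = 3.
Column 3 now contains 2; hence r3c3 = 1.
The 3 cells of cage a must have sum 6; hence r1c1 = 1.
Column 2 now contains 3, so r1c2 = 2.
Column 3 now contains 2, leaving r1c3 = 3.
Row 2 now contains 2, which forces r2c1 = 3.
1 is placed in row 3, which forces r3c1 = 2.
Filled in: 1 2 3 / 3 1 2 / 2 3 1.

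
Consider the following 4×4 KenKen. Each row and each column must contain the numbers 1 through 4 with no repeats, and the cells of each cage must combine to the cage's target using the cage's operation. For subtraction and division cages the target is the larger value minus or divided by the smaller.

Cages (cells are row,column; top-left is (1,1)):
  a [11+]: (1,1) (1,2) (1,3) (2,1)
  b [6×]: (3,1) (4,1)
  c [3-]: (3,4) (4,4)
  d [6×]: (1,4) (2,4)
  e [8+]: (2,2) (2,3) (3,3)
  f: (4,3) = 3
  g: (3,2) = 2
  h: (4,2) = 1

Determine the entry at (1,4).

3

Cage g is given; hence (3,2) = 2.
H is a freebie, leaving (4,2) = 1.
Cage f is given, leaving (4,3) = 3.
1 is placed in row 4, leaving (4,4) = 4.
Cage e needs sum 8, which forces (2,2) = 3.
Row 2 already has 3, so (2,4) = 2.
2 is placed in row 3, leaving (3,1) = 3.
Column 4 already has 4, so (3,4) = 1.
3 is placed in row 4, so (4,1) = 2.
Cage a needs sum 11, which forces (1,1) = 1.
Column 2 now contains 3, which forces (1,2) = 4.
The 4 cells of cage a must have sum 11, leaving (1,3) = 2.
Column 4 already has 2, which forces (1,4) = 3.
Row 2 already has 2, leaving (2,1) = 4.
Cage e has sum 8; hence (2,3) = 1.
Row 3 now contains 1, so (3,3) = 4.
Filled in: 1 4 2 3 / 4 3 1 2 / 3 2 4 1 / 2 1 3 4.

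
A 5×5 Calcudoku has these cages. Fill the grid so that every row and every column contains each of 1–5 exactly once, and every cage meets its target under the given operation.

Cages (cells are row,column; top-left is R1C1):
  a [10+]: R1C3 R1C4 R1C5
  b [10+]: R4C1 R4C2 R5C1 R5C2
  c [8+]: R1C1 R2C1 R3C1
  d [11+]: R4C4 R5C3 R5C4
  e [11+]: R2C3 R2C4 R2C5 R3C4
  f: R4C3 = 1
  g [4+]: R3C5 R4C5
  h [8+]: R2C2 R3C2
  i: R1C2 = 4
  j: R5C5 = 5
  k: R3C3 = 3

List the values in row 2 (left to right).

5 3 2 1 4

Cage i is a single given cell, leaving R1C2 = 4.
Cage k is a single given cell, so R3C3 = 3.
Row 3 now contains 3, so R3C5 = 1.
Cage f is given, leaving R4C3 = 1.
Column 5 already has 1, which forces R4C5 = 3.
J is a freebie, leaving R5C5 = 5.
Cage a needs sum 10; hence R1C3 = 5.
Cage a has sum 10; hence R1C4 = 3.
Column 5 now contains 5; hence R1C5 = 2.
Cage h needs two cells with sum 8; hence R2C2 = 3.
Column 4 now contains 3, which forces R2C4 = 1.
Column 5 now contains 2, leaving R2C5 = 4.
Row 3 now contains 3, so R3C2 = 5.
5 is placed in column 2, so R4C2 = 2.
Column 2 already has 2, leaving R5C2 = 1.
2 is placed in row 1, which forces R1C1 = 1.
The 3 cells of cage c must have sum 8, so R2C1 = 5.
4 is placed in row 2, which forces R2C3 = 2.
Cage c needs sum 8, which forces R3C1 = 2.
Cage e needs sum 11, which forces R3C4 = 4.
5 is placed in column 1; hence R4C1 = 4.
Cage d has sum 11, leaving R4C4 = 5.
2 is placed in column 1, so R5C1 = 3.
2 is placed in column 3, leaving R5C3 = 4.
4 is placed in column 4, leaving R5C4 = 2.
The full grid is 1 4 5 3 2 / 5 3 2 1 4 / 2 5 3 4 1 / 4 2 1 5 3 / 3 1 4 2 5.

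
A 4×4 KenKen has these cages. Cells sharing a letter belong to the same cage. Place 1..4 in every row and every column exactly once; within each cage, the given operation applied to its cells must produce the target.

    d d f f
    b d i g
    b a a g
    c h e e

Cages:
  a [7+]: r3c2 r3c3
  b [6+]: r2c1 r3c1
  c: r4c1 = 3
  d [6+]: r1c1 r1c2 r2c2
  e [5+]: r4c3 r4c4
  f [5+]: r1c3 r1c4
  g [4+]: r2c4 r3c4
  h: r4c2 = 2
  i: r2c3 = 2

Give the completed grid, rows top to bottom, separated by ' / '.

1 4 3 2 / 4 1 2 3 / 2 3 4 1 / 3 2 1 4

Cage i is a single given cell, which forces r2c3 = 2.
C is a freebie, which forces r4c1 = 3.
Cage h is given, leaving r4c2 = 2.
Row 2 already has 2, so r2c1 = 4.
Cage b's pair has sum 6; hence r3c1 = 2.
2 is placed in column 1; hence r1c1 = 1.
The 3 cells of cage d must have sum 6; hence r1c2 = 4.
4 is placed in row 1, so r1c3 = 3.
4 is placed in row 1, which forces r1c4 = 2.
The 3 cells of cage d must have sum 6, leaving r2c2 = 1.
Row 2 now contains 1, leaving r2c4 = 3.
4 is placed in column 2, so r3c2 = 3.
Column 3 now contains 3; hence r3c3 = 4.
Column 4 already has 3, which forces r3c4 = 1.
Column 3 already has 4, which forces r4c3 = 1.
1 is placed in column 4, leaving r4c4 = 4.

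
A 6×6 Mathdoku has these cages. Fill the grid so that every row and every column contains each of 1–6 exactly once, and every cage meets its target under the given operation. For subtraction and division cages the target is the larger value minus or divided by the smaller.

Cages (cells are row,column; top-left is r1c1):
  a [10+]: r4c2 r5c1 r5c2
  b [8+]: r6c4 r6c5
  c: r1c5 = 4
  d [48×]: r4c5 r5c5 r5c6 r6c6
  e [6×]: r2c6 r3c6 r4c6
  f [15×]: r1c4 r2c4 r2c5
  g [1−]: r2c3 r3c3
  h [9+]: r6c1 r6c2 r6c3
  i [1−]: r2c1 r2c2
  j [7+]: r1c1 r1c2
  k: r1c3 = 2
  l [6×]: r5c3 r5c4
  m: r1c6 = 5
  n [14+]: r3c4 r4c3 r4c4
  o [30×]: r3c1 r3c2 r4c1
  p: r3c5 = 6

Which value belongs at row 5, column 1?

4

Cage k is given; hence r1c3 = 2.
Cage c is a single given cell, so r1c5 = 4.
Cage m is a single given cell, so r1c6 = 5.
Cage p is a single given cell, leaving r3c5 = 6.
In row 1, 3 can only go at r1c4, so r1c4 = 3.
The only place for 2 in column 4 is r5c4.
Cage d has product 48, so r4c5 = 2.
The two cells of cage l must have product 6, which forces r5c3 = 3.
Row 5 now contains 3, which forces r5c5 = 1.
Column 5 now contains 2, which forces r6c5 = 3.
Cage f needs product 15; hence r2c4 = 1.
Column 5 now contains 1, which forces r2c5 = 5.
Cage a needs sum 10, leaving r4c2 = 1.
Row 4 already has 1, so r4c6 = 3.
The two cells of cage b must have sum 8; hence r6c4 = 5.
Cage j needs two cells with sum 7, leaving r1c1 = 1.
Column 2 now contains 1; hence r1c2 = 6.
Column 6 already has 3, which forces r2c6 = 2.
Cage g's pair has difference 1, leaving r3c3 = 5.
5 is placed in column 4; hence r3c4 = 4.
The 3 cells of cage e must have product 6, leaving r3c6 = 1.
Cage n has sum 14, leaving r4c3 = 4.
The 3 cells of cage n must have sum 14, which forces r4c4 = 6.
Column 2 now contains 6; hence r6c2 = 2.
Column 3 already has 4, which forces r2c3 = 6.
The 3 cells of cage o must have product 30, which forces r3c1 = 2.
Column 2 already has 2, which forces r3c2 = 3.
Row 4 already has 6; hence r4c1 = 5.
5 is placed in column 1; hence r5c1 = 4.
4 is placed in row 5, leaving r5c2 = 5.
4 is placed in row 5, which forces r5c6 = 6.
Row 6 already has 2, so r6c1 = 6.
The 3 cells of cage h must have sum 9, leaving r6c3 = 1.
Column 6 now contains 6, which forces r6c6 = 4.
Column 1 now contains 4; hence r2c1 = 3.
Column 2 now contains 3, so r2c2 = 4.
Completed grid: 1 6 2 3 4 5 / 3 4 6 1 5 2 / 2 3 5 4 6 1 / 5 1 4 6 2 3 / 4 5 3 2 1 6 / 6 2 1 5 3 4.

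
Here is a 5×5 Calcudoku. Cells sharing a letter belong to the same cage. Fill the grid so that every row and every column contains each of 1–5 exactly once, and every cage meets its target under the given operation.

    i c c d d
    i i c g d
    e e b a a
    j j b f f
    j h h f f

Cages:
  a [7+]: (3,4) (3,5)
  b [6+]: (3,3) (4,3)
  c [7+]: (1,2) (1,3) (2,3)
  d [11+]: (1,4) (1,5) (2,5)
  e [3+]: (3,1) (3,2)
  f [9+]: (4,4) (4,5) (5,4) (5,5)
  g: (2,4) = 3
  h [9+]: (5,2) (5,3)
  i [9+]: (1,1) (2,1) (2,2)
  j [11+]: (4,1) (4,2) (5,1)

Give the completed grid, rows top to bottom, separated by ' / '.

Cage g is given, so (2,4) = 3.
In row 3, 3 can only go at (3,5), so (3,5) = 3.
Cage a needs two cells with sum 7, which forces (3,4) = 4.
The only place for 5 in row 3 is (3,3).
Cage b needs two cells with sum 6, which forces (4,3) = 1.
Cage h's pair has sum 9; hence (5,2) = 5.
Column 3 now contains 5; hence (5,3) = 4.
Cage c has sum 7, which forces (1,2) = 2.
Cage c has sum 7, leaving (1,3) = 3.
Row 1 now contains 2, leaving (1,4) = 5.
Column 3 now contains 4; hence (2,3) = 2.
2 is placed in column 2, leaving (3,2) = 1.
The 3 cells of cage j must have sum 11, leaving (4,1) = 5.
Cage f needs sum 9, which forces (4,4) = 2.
Cage f needs sum 9, leaving (4,5) = 4.
The 4 cells of cage f must have sum 9, which forces (5,4) = 1.
Cage f needs sum 9, leaving (5,5) = 2.
3 is placed in row 1, so (1,1) = 4.
Column 5 already has 4, which forces (1,5) = 1.
Cage i needs sum 9; hence (2,1) = 1.
Column 2 now contains 1, so (2,2) = 4.
Column 5 already has 4, leaving (2,5) = 5.
Row 3 already has 1, which forces (3,1) = 2.
Row 4 now contains 4; hence (4,2) = 3.
Row 5 now contains 2; hence (5,1) = 3.

4 2 3 5 1 / 1 4 2 3 5 / 2 1 5 4 3 / 5 3 1 2 4 / 3 5 4 1 2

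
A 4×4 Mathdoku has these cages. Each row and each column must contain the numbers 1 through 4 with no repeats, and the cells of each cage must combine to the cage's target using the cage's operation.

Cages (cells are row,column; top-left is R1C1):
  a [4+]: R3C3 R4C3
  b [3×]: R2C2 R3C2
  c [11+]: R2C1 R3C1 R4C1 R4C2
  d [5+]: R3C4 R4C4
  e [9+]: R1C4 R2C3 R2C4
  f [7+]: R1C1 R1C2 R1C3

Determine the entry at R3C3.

In row 1, 3 can only go at R1C4, so R1C4 = 3.
The only place for 2 in row 3 is R3C1.
In row 2, 1 can only go at R2C2, so R2C2 = 1.
Column 2 now contains 1; hence R3C2 = 3.
3 is placed in row 3, so R3C3 = 1.
Row 3 already has 1, so R3C4 = 4.
1 is placed in column 3, leaving R4C3 = 3.
4 is placed in column 4, which forces R4C4 = 1.
Cage f has sum 7, which forces R1C1 = 1.
Cage c needs sum 11; hence R2C1 = 3.
Cage e needs sum 9; hence R2C3 = 4.
4 is placed in column 4, which forces R2C4 = 2.
Row 4 already has 1; hence R4C1 = 4.
Cage c needs sum 11, leaving R4C2 = 2.
Column 2 already has 2, leaving R1C2 = 4.
Column 3 now contains 4; hence R1C3 = 2.
Completed grid: 1 4 2 3 / 3 1 4 2 / 2 3 1 4 / 4 2 3 1.

1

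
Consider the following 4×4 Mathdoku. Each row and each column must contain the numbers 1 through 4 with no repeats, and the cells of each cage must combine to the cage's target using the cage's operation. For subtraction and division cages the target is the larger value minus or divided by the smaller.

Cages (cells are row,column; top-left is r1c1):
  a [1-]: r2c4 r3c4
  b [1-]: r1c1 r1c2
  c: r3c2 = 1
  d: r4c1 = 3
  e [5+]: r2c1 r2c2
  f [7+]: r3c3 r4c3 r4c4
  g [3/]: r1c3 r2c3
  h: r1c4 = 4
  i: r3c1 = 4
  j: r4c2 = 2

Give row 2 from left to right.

Cage h is a single given cell, which forces r1c4 = 4.
I is a freebie, which forces r3c1 = 4.
C is a freebie, so r3c2 = 1.
D is a freebie, which forces r4c1 = 3.
J is a freebie, which forces r4c2 = 2.
Row 4 now contains 2; hence r4c4 = 1.
The two cells of cage b must have difference 1, so r1c1 = 2.
Column 2 already has 2; hence r1c2 = 3.
Row 1 now contains 3, which forces r1c3 = 1.
2 is placed in column 1, so r2c1 = 1.
3 is placed in column 2, which forces r2c2 = 4.
Column 3 already has 1, which forces r2c3 = 3.
3 is placed in row 2, leaving r2c4 = 2.
The 3 cells of cage f must have sum 7, which forces r3c3 = 2.
2 is placed in column 4, which forces r3c4 = 3.
Row 4 now contains 1, leaving r4c3 = 4.
The full grid is 2 3 1 4 / 1 4 3 2 / 4 1 2 3 / 3 2 4 1.

1 4 3 2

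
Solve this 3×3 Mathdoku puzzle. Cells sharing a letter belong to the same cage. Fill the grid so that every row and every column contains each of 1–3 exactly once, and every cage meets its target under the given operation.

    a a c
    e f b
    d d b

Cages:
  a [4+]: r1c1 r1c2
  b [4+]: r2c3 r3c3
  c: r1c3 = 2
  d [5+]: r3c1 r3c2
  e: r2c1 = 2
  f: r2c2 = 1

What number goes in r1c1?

Cage c is given; hence r1c3 = 2.
Cage e is given; hence r2c1 = 2.
Cage f is a single given cell, so r2c2 = 1.
Row 2 already has 1, leaving r2c3 = 3.
2 is placed in column 1, leaving r3c1 = 3.
Row 3 already has 3, which forces r3c2 = 2.
Column 3 already has 3, leaving r3c3 = 1.
3 is placed in column 1, leaving r1c1 = 1.
Column 2 now contains 1, which forces r1c2 = 3.
Filled in: 1 3 2 / 2 1 3 / 3 2 1.

1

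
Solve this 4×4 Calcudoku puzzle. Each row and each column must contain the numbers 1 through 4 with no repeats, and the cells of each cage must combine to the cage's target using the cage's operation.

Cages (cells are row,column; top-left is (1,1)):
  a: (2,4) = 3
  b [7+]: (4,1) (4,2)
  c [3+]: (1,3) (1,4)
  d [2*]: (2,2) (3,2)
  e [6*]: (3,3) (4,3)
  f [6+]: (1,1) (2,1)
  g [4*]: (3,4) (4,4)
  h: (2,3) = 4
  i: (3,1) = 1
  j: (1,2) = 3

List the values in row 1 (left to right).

Cage j is a single given cell, leaving (1,2) = 3.
Cage h is given, so (2,3) = 4.
Cage a is given, so (2,4) = 3.
Cage i is given, which forces (3,1) = 1.
1 is placed in row 3; hence (3,2) = 2.
2 is placed in row 3, which forces (3,3) = 3.
1 is placed in row 3, leaving (3,4) = 4.
Column 2 already has 3; hence (4,2) = 4.
Column 3 now contains 3, leaving (4,3) = 2.
Column 4 already has 4, leaving (4,4) = 1.
Cage f needs two cells with sum 6; hence (1,1) = 4.
Column 3 already has 2; hence (1,3) = 1.
1 is placed in column 4, which forces (1,4) = 2.
4 is placed in row 2, leaving (2,1) = 2.
Column 2 now contains 2, leaving (2,2) = 1.
4 is placed in row 4, leaving (4,1) = 3.
Filled in: 4 3 1 2 / 2 1 4 3 / 1 2 3 4 / 3 4 2 1.

4 3 1 2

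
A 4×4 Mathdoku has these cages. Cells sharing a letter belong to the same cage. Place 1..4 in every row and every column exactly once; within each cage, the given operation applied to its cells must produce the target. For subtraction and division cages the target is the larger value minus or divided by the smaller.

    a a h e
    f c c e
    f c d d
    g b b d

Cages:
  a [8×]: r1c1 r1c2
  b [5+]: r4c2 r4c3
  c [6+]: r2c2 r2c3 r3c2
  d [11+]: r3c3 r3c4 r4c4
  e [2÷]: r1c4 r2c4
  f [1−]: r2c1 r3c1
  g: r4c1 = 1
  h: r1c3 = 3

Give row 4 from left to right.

1 3 2 4

Cage h is given, leaving r1c3 = 3.
Cage d has sum 11, leaving r3c3 = 4.
Cage d has sum 11; hence r3c4 = 3.
Cage g is a single given cell; hence r4c1 = 1.
1 is placed in row 4; hence r4c3 = 2.
Cage d needs sum 11, which forces r4c4 = 4.
The two cells of cage f must have difference 1; hence r2c1 = 3.
Row 2 already has 3; hence r2c2 = 4.
Column 3 already has 2; hence r2c3 = 1.
Row 2 now contains 1, which forces r2c4 = 2.
Column 1 now contains 1, leaving r3c1 = 2.
Row 3 already has 2; hence r3c2 = 1.
Row 4 already has 4, which forces r4c2 = 3.
Column 1 now contains 2, so r1c1 = 4.
4 is placed in column 2, leaving r1c2 = 2.
Column 4 now contains 2, so r1c4 = 1.
Completed grid: 4 2 3 1 / 3 4 1 2 / 2 1 4 3 / 1 3 2 4.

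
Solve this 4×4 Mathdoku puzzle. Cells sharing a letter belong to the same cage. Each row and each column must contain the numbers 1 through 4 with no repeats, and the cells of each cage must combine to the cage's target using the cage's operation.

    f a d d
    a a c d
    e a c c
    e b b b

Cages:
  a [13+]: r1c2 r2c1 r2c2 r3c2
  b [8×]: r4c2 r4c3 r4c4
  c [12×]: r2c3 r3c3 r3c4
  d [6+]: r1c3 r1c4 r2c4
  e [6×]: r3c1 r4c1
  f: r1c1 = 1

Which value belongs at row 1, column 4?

Cage f is given, so r1c1 = 1.
Cage a needs sum 13, leaving r2c1 = 4.
The 3 cells of cage d must have sum 6, so r2c4 = 1.
The only place for 4 in row 1 is r1c2.
Row 3 needs a 1, and only r3c3 is open for it.
Cage c has product 12, which forces r2c3 = 3.
Cage c has product 12, which forces r3c4 = 4.
Cage b has product 8, which forces r4c2 = 1.
4 is placed in column 4; hence r4c4 = 2.
Column 3 already has 3, so r1c3 = 2.
2 is placed in column 4; hence r1c4 = 3.
3 is placed in row 2, which forces r2c2 = 2.
Cage e needs two cells with product 6, which forces r3c1 = 2.
Cage a needs sum 13, so r3c2 = 3.
Row 4 already has 2, leaving r4c1 = 3.
Row 4 already has 2; hence r4c3 = 4.
The full grid is 1 4 2 3 / 4 2 3 1 / 2 3 1 4 / 3 1 4 2.

3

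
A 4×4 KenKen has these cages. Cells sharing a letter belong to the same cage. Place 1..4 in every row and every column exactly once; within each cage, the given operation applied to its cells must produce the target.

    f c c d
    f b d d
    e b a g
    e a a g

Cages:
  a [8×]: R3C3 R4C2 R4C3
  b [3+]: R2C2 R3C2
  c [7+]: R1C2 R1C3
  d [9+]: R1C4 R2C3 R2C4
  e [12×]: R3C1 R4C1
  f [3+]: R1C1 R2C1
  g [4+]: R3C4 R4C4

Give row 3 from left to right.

4 2 1 3

The only place for 1 in row 1 is R1C1.
Column 1 already has 1, so R2C1 = 2.
2 is placed in row 2; hence R2C2 = 1.
Column 2 now contains 1, leaving R3C2 = 2.
Column 2 now contains 2; hence R4C2 = 4.
Column 2 already has 4, leaving R1C2 = 3.
The two cells of cage c must have sum 7; hence R1C3 = 4.
Cage d has sum 9, so R1C4 = 2.
Column 3 now contains 4, so R2C3 = 3.
Row 2 now contains 3, leaving R2C4 = 4.
The two cells of cage e must have product 12, which forces R3C1 = 4.
Cage a has product 8; hence R3C3 = 1.
Row 3 already has 1, so R3C4 = 3.
4 is placed in row 4, which forces R4C1 = 3.
The 3 cells of cage a must have product 8; hence R4C3 = 2.
Column 4 now contains 3, leaving R4C4 = 1.
Filled in: 1 3 4 2 / 2 1 3 4 / 4 2 1 3 / 3 4 2 1.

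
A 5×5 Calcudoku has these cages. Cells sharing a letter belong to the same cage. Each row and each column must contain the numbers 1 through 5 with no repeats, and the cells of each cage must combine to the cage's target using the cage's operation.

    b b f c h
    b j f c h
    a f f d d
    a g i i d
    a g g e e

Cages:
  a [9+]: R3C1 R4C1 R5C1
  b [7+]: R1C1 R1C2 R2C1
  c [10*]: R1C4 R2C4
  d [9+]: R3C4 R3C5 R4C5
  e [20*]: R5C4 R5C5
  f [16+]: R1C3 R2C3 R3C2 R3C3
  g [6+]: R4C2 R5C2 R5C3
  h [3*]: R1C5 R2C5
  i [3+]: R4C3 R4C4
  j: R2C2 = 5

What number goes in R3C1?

Cage j is given, leaving R2C2 = 5.
Row 2 already has 5, so R2C4 = 2.
5 is placed in column 2, leaving R3C2 = 4.
Column 4 already has 2; hence R4C4 = 1.
Column 4 already has 2; hence R1C4 = 5.
5 is placed in column 4; hence R3C4 = 3.
Row 4 already has 1, so R4C3 = 2.
5 is placed in column 4, which forces R5C4 = 4.
Row 5 already has 4; hence R5C5 = 5.
Row 3 now contains 3, leaving R3C3 = 5.
The 3 cells of cage d must have sum 9, leaving R3C5 = 2.
Row 4 already has 2; hence R4C2 = 3.
Cage d has sum 9, so R4C5 = 4.
The 3 cells of cage g must have sum 6, so R5C2 = 2.
The 3 cells of cage g must have sum 6, leaving R5C3 = 1.
The 3 cells of cage b must have sum 7, so R1C1 = 2.
Column 2 now contains 2, so R1C2 = 1.
1 is placed in row 1, which forces R1C5 = 3.
The 3 cells of cage b must have sum 7, which forces R2C1 = 4.
4 is placed in row 2; hence R2C3 = 3.
Column 5 now contains 3, leaving R2C5 = 1.
Row 3 already has 2; hence R3C1 = 1.
Row 4 already has 4, which forces R4C1 = 5.
Row 5 already has 1, which forces R5C1 = 3.
Row 1 already has 3; hence R1C3 = 4.
Completed grid: 2 1 4 5 3 / 4 5 3 2 1 / 1 4 5 3 2 / 5 3 2 1 4 / 3 2 1 4 5.

1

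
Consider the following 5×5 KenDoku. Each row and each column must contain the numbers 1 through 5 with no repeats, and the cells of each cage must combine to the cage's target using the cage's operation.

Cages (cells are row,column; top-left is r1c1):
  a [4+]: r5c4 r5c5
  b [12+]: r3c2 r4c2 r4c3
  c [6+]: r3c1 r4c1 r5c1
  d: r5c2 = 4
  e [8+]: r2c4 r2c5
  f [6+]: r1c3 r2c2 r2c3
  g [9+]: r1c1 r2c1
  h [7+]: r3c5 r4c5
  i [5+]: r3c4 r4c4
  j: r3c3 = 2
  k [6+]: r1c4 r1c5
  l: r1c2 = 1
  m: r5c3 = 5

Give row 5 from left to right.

2 4 5 3 1

L is a freebie, so r1c2 = 1.
J is a freebie, so r3c3 = 2.
Cage d is a single given cell, which forces r5c2 = 4.
Cage m is a single given cell, so r5c3 = 5.
2 is placed in column 3, leaving r1c3 = 3.
Cage f needs sum 6; hence r2c2 = 2.
The 3 cells of cage f must have sum 6, which forces r2c3 = 1.
Cage b has sum 12, which forces r4c3 = 4.
The only place for 5 in row 1 is r1c1.
Column 1 now contains 5, which forces r2c1 = 4.
The only place for 1 in row 3 is r3c1.
Row 4 needs a 1, and only r4c4 is open for it.
Cage i needs two cells with sum 5, which forces r3c4 = 4.
4 is placed in row 3, so r3c5 = 5.
Column 4 now contains 1, so r5c4 = 3.
Cage a's pair has sum 4, which forces r5c5 = 1.
Column 4 now contains 4; hence r1c4 = 2.
The two cells of cage k must have sum 6, so r1c5 = 4.
3 is placed in column 4, leaving r2c4 = 5.
Column 5 now contains 5; hence r2c5 = 3.
Row 3 now contains 5, so r3c2 = 3.
The 3 cells of cage c must have sum 6, which forces r4c1 = 3.
Cage b needs sum 12, so r4c2 = 5.
Cage h needs two cells with sum 7; hence r4c5 = 2.
Row 5 now contains 3; hence r5c1 = 2.
The full grid is 5 1 3 2 4 / 4 2 1 5 3 / 1 3 2 4 5 / 3 5 4 1 2 / 2 4 5 3 1.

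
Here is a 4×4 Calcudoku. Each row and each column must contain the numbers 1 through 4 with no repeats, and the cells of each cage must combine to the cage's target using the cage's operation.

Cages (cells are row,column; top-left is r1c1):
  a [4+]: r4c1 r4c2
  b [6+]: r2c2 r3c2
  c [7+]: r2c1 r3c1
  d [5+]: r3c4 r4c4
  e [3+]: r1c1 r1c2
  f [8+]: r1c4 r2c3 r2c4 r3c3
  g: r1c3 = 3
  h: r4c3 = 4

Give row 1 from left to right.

2 1 3 4

Cage g is given, leaving r1c3 = 3.
Cage h is a single given cell, leaving r4c3 = 4.
Row 1 needs a 4, and only r1c4 is open for it.
Cage f has sum 8, so r2c3 = 2.
Cage f needs sum 8, leaving r2c4 = 1.
Cage f has sum 8, which forces r3c3 = 1.
Row 2 now contains 2, which forces r2c2 = 4.
Cage b's pair has sum 6, leaving r3c2 = 2.
Row 3 now contains 2, so r3c4 = 3.
3 is placed in column 4; hence r4c4 = 2.
The two cells of cage e must have sum 3, so r1c1 = 2.
2 is placed in column 2, leaving r1c2 = 1.
4 is placed in row 2, so r2c1 = 3.
Row 3 now contains 3, leaving r3c1 = 4.
Column 1 already has 3; hence r4c1 = 1.
Column 2 now contains 1, which forces r4c2 = 3.
The full grid is 2 1 3 4 / 3 4 2 1 / 4 2 1 3 / 1 3 4 2.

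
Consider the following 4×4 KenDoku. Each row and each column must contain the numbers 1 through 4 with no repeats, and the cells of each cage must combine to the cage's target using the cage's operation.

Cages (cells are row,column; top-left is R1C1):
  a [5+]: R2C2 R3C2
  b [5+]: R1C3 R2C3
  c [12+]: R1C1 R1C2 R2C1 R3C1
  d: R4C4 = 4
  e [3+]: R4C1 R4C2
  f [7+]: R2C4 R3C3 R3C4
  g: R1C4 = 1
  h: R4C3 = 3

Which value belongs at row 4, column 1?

1

G is a freebie, leaving R1C4 = 1.
Cage h is a single given cell, so R4C3 = 3.
Cage d is given, so R4C4 = 4.
Cage b's pair has sum 5, so R1C3 = 4.
Cage b needs two cells with sum 5, which forces R2C3 = 1.
The 3 cells of cage f must have sum 7, so R2C4 = 2.
Cage f needs sum 7, leaving R3C3 = 2.
Cage f has sum 7, which forces R3C4 = 3.
Cage c has sum 12; hence R1C1 = 2.
Row 1 already has 4, so R1C2 = 3.
Cage c has sum 12; hence R2C1 = 3.
Cage a's pair has sum 5; hence R2C2 = 4.
Cage c needs sum 12, which forces R3C1 = 4.
Cage a's pair has sum 5; hence R3C2 = 1.
Column 1 now contains 2, so R4C1 = 1.
1 is placed in column 2; hence R4C2 = 2.
Completed grid: 2 3 4 1 / 3 4 1 2 / 4 1 2 3 / 1 2 3 4.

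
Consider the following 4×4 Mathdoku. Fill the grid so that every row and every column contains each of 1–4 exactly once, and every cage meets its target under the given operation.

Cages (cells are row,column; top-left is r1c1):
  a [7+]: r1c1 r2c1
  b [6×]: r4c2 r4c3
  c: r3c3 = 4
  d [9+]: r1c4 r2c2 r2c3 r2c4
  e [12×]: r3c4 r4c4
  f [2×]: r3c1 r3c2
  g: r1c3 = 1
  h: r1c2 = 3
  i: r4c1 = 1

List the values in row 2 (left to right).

3 4 2 1

H is a freebie, so r1c2 = 3.
Cage g is given, which forces r1c3 = 1.
Row 1 already has 1, which forces r1c4 = 2.
Cage c is given, leaving r3c3 = 4.
Row 3 now contains 4, so r3c4 = 3.
I is a freebie, leaving r4c1 = 1.
Column 2 already has 3, so r4c2 = 2.
Row 4 now contains 2, so r4c3 = 3.
Column 4 already has 3; hence r4c4 = 4.
3 is placed in row 1, so r1c1 = 4.
The two cells of cage a must have sum 7; hence r2c1 = 3.
The 4 cells of cage d must have sum 9; hence r2c2 = 4.
Column 3 already has 3, leaving r2c3 = 2.
Column 4 already has 4, which forces r2c4 = 1.
Column 1 now contains 1, leaving r3c1 = 2.
2 is placed in column 2, so r3c2 = 1.
Completed grid: 4 3 1 2 / 3 4 2 1 / 2 1 4 3 / 1 2 3 4.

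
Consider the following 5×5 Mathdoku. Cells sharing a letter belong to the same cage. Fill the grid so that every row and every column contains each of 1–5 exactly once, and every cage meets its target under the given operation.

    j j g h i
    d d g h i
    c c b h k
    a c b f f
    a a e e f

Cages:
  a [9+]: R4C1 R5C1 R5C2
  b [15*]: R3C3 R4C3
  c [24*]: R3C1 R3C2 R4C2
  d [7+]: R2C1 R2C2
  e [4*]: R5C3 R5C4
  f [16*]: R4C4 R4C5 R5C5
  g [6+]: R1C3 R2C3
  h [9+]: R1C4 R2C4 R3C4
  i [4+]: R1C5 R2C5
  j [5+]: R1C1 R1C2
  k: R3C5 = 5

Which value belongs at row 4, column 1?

Cage k is a single given cell; hence R3C5 = 5.
Row 3 now contains 5, which forces R3C3 = 3.
The two cells of cage b must have product 15, leaving R4C3 = 5.
Cage c needs product 24, which forces R4C2 = 3.
Row 1 needs a 5, and only R1C4 is open for it.
The 3 cells of cage h must have sum 9, which forces R2C4 = 3.
Row 2 now contains 3; hence R2C5 = 1.
The 3 cells of cage h must have sum 9, so R3C4 = 1.
Column 5 now contains 1, which forces R4C5 = 4.
Column 4 now contains 1; hence R5C4 = 4.
Column 5 already has 4, which forces R5C5 = 2.
Column 5 now contains 1; hence R1C5 = 3.
Cage a has sum 9, which forces R4C1 = 1.
Row 4 already has 4; hence R4C4 = 2.
Cage a needs sum 9, so R5C1 = 3.
Row 5 already has 2; hence R5C2 = 5.
Row 5 already has 4, which forces R5C3 = 1.
Column 1 now contains 1; hence R1C1 = 4.
The two cells of cage j must have sum 5, leaving R1C2 = 1.
Row 1 now contains 4, so R1C3 = 2.
Cage d's pair has sum 7; hence R2C1 = 5.
Column 2 already has 5, so R2C2 = 2.
Column 3 now contains 2, leaving R2C3 = 4.
4 is placed in column 1, which forces R3C1 = 2.
2 is placed in column 2, leaving R3C2 = 4.
Completed grid: 4 1 2 5 3 / 5 2 4 3 1 / 2 4 3 1 5 / 1 3 5 2 4 / 3 5 1 4 2.

1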